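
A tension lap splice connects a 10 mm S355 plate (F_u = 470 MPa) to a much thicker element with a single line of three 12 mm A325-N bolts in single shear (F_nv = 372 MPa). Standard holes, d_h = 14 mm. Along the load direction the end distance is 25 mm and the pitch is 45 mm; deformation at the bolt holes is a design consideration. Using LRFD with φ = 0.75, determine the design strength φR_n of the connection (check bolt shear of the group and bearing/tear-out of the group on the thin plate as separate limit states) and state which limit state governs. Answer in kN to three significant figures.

Bolt shear: A_b = π·12²/4 = 113.1 mm²; R_n = 372 × 113.1 × 3 × 1 / 1000 = 126.2 kN → 0.75 × 126.2 = 94.7 kN.
Bearing (1.2 l_c t F_u ≤ 2.4 d t F_u): upper limit = 2.4·12·10·470 / 1000 = 135.4 kN.
  Edge l_c = 25 − 14/2 = 18 → r_n = 101.5 kN; interior l_c = 45 − 14 = 31 → r_n = 135.4 kN.
  R_n,bearing = 1·101.5 + 2·135.4 = 372.2 kN → 0.75 × 372.2 = 279 kN.
Bolt shear governs: 94.7 kN.

94.7 kN (bolt shear governs)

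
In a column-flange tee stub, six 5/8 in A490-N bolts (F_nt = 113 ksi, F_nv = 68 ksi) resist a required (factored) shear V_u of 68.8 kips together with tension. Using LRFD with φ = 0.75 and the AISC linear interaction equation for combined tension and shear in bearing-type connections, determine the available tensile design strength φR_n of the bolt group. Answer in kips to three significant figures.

88.5 kips

A_b = π·0.625²/4 = 0.3068 in²; f_rv = 68.8 / (6 × 0.3068) = 37.38 ksi.
F'_nt = 1.3 F_nt − (F_nt / φF_nv) f_rv = 1.3·113 − (113/(0.75·68))·37.38 = 64.09 ksi, capped at F_nt → F'_nt = 64.09 ksi.
R_n = F'_nt · A_b · n = 64.09 × 0.3068 × 6 = 118 kips.
Design strength φR_n = 0.75 × 118 = 88.5 kips.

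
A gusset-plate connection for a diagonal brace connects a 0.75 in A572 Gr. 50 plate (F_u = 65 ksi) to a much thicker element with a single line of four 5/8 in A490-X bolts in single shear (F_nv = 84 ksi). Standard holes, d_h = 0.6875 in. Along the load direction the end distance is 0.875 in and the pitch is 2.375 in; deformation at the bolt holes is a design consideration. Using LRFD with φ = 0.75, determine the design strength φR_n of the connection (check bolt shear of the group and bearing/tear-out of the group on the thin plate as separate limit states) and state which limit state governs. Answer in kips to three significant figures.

Bolt shear: A_b = π·0.625²/4 = 0.3068 in²; R_n = 84 × 0.3068 × 4 × 1 = 103.1 kips → 0.75 × 103.1 = 77.3 kips.
Bearing (1.2 l_c t F_u ≤ 2.4 d t F_u): upper limit = 2.4·0.625·0.75·65 = 73.12 kips.
  Edge l_c = 0.875 − 0.6875/2 = 0.5312 → r_n = 31.08 kips; interior l_c = 2.375 − 0.6875 = 1.688 → r_n = 73.12 kips.
  R_n,bearing = 1·31.08 + 3·73.12 = 250.5 kips → 0.75 × 250.5 = 188 kips.
Bolt shear governs: 77.3 kips.

77.3 kips (bolt shear governs)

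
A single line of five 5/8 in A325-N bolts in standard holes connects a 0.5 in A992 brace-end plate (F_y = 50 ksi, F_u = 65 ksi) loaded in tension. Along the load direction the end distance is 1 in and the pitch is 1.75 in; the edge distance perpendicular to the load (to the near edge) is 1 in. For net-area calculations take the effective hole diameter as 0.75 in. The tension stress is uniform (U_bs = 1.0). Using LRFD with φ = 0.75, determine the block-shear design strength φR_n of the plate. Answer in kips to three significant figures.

82.9 kips

Shear plane L_v = 1 + 4·1.75 = 8 in; A_gv = 8 × 0.5 = 4 in².
A_nv = (8 − 4.5·0.75) × 0.5 = 2.312 in².
A_nt = (1 − 0.5·0.75) × 0.5 = 0.3125 in².
0.6 F_u A_nv = 90.19 kips; 0.6 F_y A_gv = 120 kips → shear rupture governs the shear term.
R_n = 90.19 + 1.0 × 65 × 0.3125 = 110.5 kips.
Design strength φR_n = 0.75 × 110.5 = 82.9 kips.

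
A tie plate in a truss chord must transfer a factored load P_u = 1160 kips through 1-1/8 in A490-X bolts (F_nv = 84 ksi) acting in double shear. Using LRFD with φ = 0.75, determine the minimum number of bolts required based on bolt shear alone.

A_b = π·1.125²/4 = 0.994 in².
Per-bolt design strength φR_n = 0.75 × 84 × 0.994 × 2 = 125.2 kips.
n ≥ 1160 / 125.2 = 9.262 → use 10 bolts.

10 bolts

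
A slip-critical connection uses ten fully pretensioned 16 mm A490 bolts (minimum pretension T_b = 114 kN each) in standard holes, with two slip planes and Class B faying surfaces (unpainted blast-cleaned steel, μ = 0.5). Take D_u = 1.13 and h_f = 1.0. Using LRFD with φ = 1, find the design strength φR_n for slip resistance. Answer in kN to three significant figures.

R_n = μ · D_u · h_f · T_b · n_s · n_b = 0.5 × 1.13 × 1.0 × 114 × 2 × 10 = 1288 kN.
Design strength φR_n = 1 × 1288 = 1290 kN.

1290 kN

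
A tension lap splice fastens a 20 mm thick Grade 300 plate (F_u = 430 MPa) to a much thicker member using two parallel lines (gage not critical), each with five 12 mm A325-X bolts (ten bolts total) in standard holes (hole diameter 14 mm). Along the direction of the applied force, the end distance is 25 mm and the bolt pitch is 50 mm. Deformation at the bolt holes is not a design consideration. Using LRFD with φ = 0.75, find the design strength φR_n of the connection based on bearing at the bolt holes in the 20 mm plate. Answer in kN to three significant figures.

Per bolt r_n = 1.5 l_c t F_u ≤ 3.0 d t F_u; upper limit = 3.0 × 12 × 20 × 430 / 1000 = 309.6 kN.
Edge bolt: l_c = 25 − 14/2 = 18 mm → 1.5 × 18 × 20 × 430 / 1000 = 232.2 → r_n = 232.2 kN.
Interior bolts: l_c = 50 − 14 = 36 mm → 1.5 × 36 × 20 × 430 / 1000 = 464.4 → r_n = 309.6 kN.
R_n = 2 × 232.2 + 8 × 309.6 = 2941 kN.
Design strength φR_n = 0.75 × 2941 = 2210 kN.

2210 kN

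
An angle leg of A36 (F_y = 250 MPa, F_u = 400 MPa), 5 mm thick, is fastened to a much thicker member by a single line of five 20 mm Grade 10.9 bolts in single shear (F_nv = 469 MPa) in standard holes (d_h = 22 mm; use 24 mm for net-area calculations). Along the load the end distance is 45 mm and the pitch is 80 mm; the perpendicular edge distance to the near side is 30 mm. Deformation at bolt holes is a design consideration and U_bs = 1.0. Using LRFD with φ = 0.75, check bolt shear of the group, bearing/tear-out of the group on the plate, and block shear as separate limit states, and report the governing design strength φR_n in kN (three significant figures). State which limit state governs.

Bolt shear: A_b = π·20²/4 = 314.2 mm²; R_n = 469 × 314.2 × 5 × 1 / 1000 = 736.7 kN → 0.75 × 736.7 = 553 kN.
Bearing: edge l_c = 34, r_n = 81.6 kN; interior l_c = 58, r_n = 96 kN; R_n = 81.6 + 4·96 = 465.6 kN → 349 kN.
Block shear: A_gv = 1825, A_nv = 1285, A_nt = 90 mm²; R_n = min(0.6F_uA_nv, 0.6F_yA_gv) + U_bs·F_u·A_nt = 309.8 kN → 232 kN.
Block shear governs: 232 kN.

232 kN (block shear governs)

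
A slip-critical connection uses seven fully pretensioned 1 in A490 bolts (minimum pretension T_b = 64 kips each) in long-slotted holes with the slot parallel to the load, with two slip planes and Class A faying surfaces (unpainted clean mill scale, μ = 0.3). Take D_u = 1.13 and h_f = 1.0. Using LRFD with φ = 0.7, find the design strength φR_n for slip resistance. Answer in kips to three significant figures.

213 kips

R_n = μ · D_u · h_f · T_b · n_s · n_b = 0.3 × 1.13 × 1.0 × 64 × 2 × 7 = 303.7 kips.
Design strength φR_n = 0.7 × 303.7 = 213 kips.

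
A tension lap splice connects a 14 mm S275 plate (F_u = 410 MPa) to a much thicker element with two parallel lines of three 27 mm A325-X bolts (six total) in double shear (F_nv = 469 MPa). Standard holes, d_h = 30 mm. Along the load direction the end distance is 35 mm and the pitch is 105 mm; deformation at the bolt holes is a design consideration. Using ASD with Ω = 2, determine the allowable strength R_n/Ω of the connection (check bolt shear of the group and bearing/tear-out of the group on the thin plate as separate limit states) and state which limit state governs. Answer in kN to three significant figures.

Bolt shear: A_b = π·27²/4 = 572.6 mm²; R_n = 469 × 572.6 × 6 × 2 / 1000 = 3222 kN → 3222 / 2 = 1610 kN.
Bearing (1.2 l_c t F_u ≤ 2.4 d t F_u): upper limit = 2.4·27·14·410 / 1000 = 372 kN.
  Edge l_c = 35 − 30/2 = 20 → r_n = 137.8 kN; interior l_c = 105 − 30 = 75 → r_n = 372 kN.
  R_n,bearing = 2·137.8 + 4·372 = 1763 kN → 1763 / 2 = 882 kN.
Bearing governs: 882 kN.

882 kN (bearing governs)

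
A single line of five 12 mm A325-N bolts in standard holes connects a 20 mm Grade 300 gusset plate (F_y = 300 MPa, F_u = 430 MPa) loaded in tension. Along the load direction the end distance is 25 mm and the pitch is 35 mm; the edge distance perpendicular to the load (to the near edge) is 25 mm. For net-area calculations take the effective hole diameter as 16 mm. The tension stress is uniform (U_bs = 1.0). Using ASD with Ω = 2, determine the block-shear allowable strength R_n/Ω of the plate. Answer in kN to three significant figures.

313 kN

Shear plane L_v = 25 + 4·35 = 165 mm; A_gv = 165 × 20 = 3300 mm².
A_nv = (165 − 4.5·16) × 20 = 1860 mm².
A_nt = (25 − 0.5·16) × 20 = 340 mm².
0.6 F_u A_nv = 479.9 kN; 0.6 F_y A_gv = 594 kN → shear rupture governs the shear term.
R_n = 479.9 + 1.0 × 430 × 340 / 1000 = 626.1 kN.
Allowable strength R_n/Ω = 626.1 / 2 = 313 kN.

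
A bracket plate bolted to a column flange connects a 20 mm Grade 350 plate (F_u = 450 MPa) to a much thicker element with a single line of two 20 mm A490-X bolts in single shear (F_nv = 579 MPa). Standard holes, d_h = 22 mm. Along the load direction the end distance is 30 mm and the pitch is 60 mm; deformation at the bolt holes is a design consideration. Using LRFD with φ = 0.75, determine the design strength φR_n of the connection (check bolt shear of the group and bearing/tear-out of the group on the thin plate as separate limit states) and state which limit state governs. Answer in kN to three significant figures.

Bolt shear: A_b = π·20²/4 = 314.2 mm²; R_n = 579 × 314.2 × 2 × 1 / 1000 = 363.8 kN → 0.75 × 363.8 = 273 kN.
Bearing (1.2 l_c t F_u ≤ 2.4 d t F_u): upper limit = 2.4·20·20·450 / 1000 = 432 kN.
  Edge l_c = 30 − 22/2 = 19 → r_n = 205.2 kN; interior l_c = 60 − 22 = 38 → r_n = 410.4 kN.
  R_n,bearing = 1·205.2 + 1·410.4 = 615.6 kN → 0.75 × 615.6 = 462 kN.
Bolt shear governs: 273 kN.

273 kN (bolt shear governs)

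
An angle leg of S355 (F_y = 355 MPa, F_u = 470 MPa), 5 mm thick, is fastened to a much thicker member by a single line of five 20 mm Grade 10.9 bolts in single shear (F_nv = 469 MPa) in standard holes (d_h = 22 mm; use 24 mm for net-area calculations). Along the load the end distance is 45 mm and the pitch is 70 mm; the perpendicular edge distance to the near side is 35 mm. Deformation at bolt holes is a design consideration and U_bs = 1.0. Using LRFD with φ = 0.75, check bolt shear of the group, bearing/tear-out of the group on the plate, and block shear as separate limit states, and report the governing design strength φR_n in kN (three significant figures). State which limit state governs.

270 kN (block shear governs)

Bolt shear: A_b = π·20²/4 = 314.2 mm²; R_n = 469 × 314.2 × 5 × 1 / 1000 = 736.7 kN → 0.75 × 736.7 = 553 kN.
Bearing: edge l_c = 34, r_n = 95.88 kN; interior l_c = 48, r_n = 112.8 kN; R_n = 95.88 + 4·112.8 = 547.1 kN → 410 kN.
Block shear: A_gv = 1625, A_nv = 1085, A_nt = 115 mm²; R_n = min(0.6F_uA_nv, 0.6F_yA_gv) + U_bs·F_u·A_nt = 360 kN → 270 kN.
Block shear governs: 270 kN.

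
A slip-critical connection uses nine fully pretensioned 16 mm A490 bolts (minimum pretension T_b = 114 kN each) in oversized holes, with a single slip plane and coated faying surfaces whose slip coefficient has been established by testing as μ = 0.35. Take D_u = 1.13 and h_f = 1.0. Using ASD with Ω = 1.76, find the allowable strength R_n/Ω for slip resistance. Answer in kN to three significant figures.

231 kN

R_n = μ · D_u · h_f · T_b · n_s · n_b = 0.35 × 1.13 × 1.0 × 114 × 1 × 9 = 405.8 kN.
Allowable strength R_n/Ω = 405.8 / 1.76 = 231 kN.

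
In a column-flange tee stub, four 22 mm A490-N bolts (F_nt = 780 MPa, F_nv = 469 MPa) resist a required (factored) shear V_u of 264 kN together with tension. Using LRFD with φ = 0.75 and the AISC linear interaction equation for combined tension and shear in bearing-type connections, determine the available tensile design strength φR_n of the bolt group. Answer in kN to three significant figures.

717 kN

A_b = π·22²/4 = 380.1 mm²; f_rv = 264 × 1000 / (4 × 380.1) = 173.6 MPa.
F'_nt = 1.3 F_nt − (F_nt / φF_nv) f_rv = 1.3·780 − (780/(0.75·469))·173.6 = 629 MPa, capped at F_nt → F'_nt = 629 MPa.
R_n = F'_nt · A_b · n = 629 × 380.1 × 4 / 1000 = 956.4 kN.
Design strength φR_n = 0.75 × 956.4 = 717 kN.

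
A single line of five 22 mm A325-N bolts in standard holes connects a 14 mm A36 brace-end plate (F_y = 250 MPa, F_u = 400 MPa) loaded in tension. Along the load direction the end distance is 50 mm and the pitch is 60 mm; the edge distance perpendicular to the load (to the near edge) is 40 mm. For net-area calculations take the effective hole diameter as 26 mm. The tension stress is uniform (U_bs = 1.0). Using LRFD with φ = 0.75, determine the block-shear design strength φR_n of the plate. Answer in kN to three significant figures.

Shear plane L_v = 50 + 4·60 = 290 mm; A_gv = 290 × 14 = 4060 mm².
A_nv = (290 − 4.5·26) × 14 = 2422 mm².
A_nt = (40 − 0.5·26) × 14 = 378 mm².
0.6 F_u A_nv = 581.3 kN; 0.6 F_y A_gv = 609 kN → shear rupture governs the shear term.
R_n = 581.3 + 1.0 × 400 × 378 / 1000 = 732.5 kN.
Design strength φR_n = 0.75 × 732.5 = 549 kN.

549 kN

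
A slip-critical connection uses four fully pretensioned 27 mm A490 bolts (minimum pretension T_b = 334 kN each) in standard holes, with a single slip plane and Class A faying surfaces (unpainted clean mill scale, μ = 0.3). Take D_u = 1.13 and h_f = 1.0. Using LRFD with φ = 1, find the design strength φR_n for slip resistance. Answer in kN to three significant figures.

453 kN

R_n = μ · D_u · h_f · T_b · n_s · n_b = 0.3 × 1.13 × 1.0 × 334 × 1 × 4 = 452.9 kN.
Design strength φR_n = 1 × 452.9 = 453 kN.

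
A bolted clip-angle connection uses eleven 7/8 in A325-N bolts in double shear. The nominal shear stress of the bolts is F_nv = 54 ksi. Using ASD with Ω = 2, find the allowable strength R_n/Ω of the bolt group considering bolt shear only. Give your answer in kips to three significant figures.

A_b = π × 0.875² / 4 = 0.6013 in².
R_n = F_nv · A_b · n · n_s = 54 × 0.6013 × 11 × 2 = 714.4 kips.
Allowable strength R_n/Ω = 714.4 / 2 = 357 kips.

357 kips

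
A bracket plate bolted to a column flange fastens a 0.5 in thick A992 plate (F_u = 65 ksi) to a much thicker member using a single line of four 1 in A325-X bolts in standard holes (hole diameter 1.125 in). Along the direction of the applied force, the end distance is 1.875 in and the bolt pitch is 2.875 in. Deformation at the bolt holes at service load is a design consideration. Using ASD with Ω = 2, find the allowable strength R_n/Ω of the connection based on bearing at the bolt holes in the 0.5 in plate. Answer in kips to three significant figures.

Per bolt r_n = 1.2 l_c t F_u ≤ 2.4 d t F_u; upper limit = 2.4 × 1 × 0.5 × 65 = 78 kips.
Edge bolt: l_c = 1.875 − 1.125/2 = 1.312 in → 1.2 × 1.312 × 0.5 × 65 = 51.19 → r_n = 51.19 kips.
Interior bolts: l_c = 2.875 − 1.125 = 1.75 in → 1.2 × 1.75 × 0.5 × 65 = 68.25 → r_n = 68.25 kips.
R_n = 1 × 51.19 + 3 × 68.25 = 255.9 kips.
Allowable strength R_n/Ω = 255.9 / 2 = 128 kips.

128 kips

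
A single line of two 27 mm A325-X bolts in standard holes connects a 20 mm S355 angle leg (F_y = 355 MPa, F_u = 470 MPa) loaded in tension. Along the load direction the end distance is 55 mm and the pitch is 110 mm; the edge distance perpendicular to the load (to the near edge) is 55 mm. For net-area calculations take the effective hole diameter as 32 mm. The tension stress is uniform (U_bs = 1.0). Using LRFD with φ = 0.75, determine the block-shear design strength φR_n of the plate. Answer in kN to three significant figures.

770 kN

Shear plane L_v = 55 + 1·110 = 165 mm; A_gv = 165 × 20 = 3300 mm².
A_nv = (165 − 1.5·32) × 20 = 2340 mm².
A_nt = (55 − 0.5·32) × 20 = 780 mm².
0.6 F_u A_nv = 659.9 kN; 0.6 F_y A_gv = 702.9 kN → shear rupture governs the shear term.
R_n = 659.9 + 1.0 × 470 × 780 / 1000 = 1026 kN.
Design strength φR_n = 0.75 × 1026 = 770 kN.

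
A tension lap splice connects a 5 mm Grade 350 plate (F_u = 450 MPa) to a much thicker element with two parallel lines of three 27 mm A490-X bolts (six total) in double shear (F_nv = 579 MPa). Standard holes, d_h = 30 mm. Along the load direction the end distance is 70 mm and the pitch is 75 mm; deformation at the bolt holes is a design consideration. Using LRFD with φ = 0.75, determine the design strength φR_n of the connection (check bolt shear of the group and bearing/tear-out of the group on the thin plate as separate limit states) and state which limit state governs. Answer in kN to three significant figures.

Bolt shear: A_b = π·27²/4 = 572.6 mm²; R_n = 579 × 572.6 × 6 × 2 / 1000 = 3978 kN → 0.75 × 3978 = 2980 kN.
Bearing (1.2 l_c t F_u ≤ 2.4 d t F_u): upper limit = 2.4·27·5·450 / 1000 = 145.8 kN.
  Edge l_c = 70 − 30/2 = 55 → r_n = 145.8 kN; interior l_c = 75 − 30 = 45 → r_n = 121.5 kN.
  R_n,bearing = 2·145.8 + 4·121.5 = 777.6 kN → 0.75 × 777.6 = 583 kN.
Bearing governs: 583 kN.

583 kN (bearing governs)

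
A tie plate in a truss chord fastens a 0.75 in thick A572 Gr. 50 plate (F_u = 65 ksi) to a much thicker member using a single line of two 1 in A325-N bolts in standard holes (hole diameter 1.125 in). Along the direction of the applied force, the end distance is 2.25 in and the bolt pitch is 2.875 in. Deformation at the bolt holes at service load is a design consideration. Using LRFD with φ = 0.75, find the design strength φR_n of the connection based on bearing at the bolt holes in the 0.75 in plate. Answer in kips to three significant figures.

151 kips

Per bolt r_n = 1.2 l_c t F_u ≤ 2.4 d t F_u; upper limit = 2.4 × 1 × 0.75 × 65 = 117 kips.
Edge bolt: l_c = 2.25 − 1.125/2 = 1.688 in → 1.2 × 1.688 × 0.75 × 65 = 98.72 → r_n = 98.72 kips.
Interior bolts: l_c = 2.875 − 1.125 = 1.75 in → 1.2 × 1.75 × 0.75 × 65 = 102.4 → r_n = 102.4 kips.
R_n = 1 × 98.72 + 1 × 102.4 = 201.1 kips.
Design strength φR_n = 0.75 × 201.1 = 151 kips.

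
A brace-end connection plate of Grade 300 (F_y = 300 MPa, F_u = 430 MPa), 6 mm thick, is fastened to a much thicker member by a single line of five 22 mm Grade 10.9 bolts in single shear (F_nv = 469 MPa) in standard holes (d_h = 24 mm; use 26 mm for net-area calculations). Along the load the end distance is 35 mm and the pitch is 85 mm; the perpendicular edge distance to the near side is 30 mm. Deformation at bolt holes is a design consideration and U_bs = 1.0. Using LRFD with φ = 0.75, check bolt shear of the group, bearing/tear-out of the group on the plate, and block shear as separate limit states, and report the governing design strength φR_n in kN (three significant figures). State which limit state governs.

332 kN (block shear governs)

Bolt shear: A_b = π·22²/4 = 380.1 mm²; R_n = 469 × 380.1 × 5 × 1 / 1000 = 891.4 kN → 0.75 × 891.4 = 669 kN.
Bearing: edge l_c = 23, r_n = 71.21 kN; interior l_c = 61, r_n = 136.2 kN; R_n = 71.21 + 4·136.2 = 616.1 kN → 462 kN.
Block shear: A_gv = 2250, A_nv = 1548, A_nt = 102 mm²; R_n = min(0.6F_uA_nv, 0.6F_yA_gv) + U_bs·F_u·A_nt = 443.2 kN → 332 kN.
Block shear governs: 332 kN.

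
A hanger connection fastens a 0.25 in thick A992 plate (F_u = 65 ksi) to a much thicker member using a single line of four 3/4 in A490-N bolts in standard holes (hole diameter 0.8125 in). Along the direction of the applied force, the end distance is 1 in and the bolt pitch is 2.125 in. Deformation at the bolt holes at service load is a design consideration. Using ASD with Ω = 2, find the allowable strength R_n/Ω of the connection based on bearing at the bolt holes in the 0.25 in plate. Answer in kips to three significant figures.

Per bolt r_n = 1.2 l_c t F_u ≤ 2.4 d t F_u; upper limit = 2.4 × 0.75 × 0.25 × 65 = 29.25 kips.
Edge bolt: l_c = 1 − 0.8125/2 = 0.5938 in → 1.2 × 0.5938 × 0.25 × 65 = 11.58 → r_n = 11.58 kips.
Interior bolts: l_c = 2.125 − 0.8125 = 1.312 in → 1.2 × 1.312 × 0.25 × 65 = 25.59 → r_n = 25.59 kips.
R_n = 1 × 11.58 + 3 × 25.59 = 88.36 kips.
Allowable strength R_n/Ω = 88.36 / 2 = 44.2 kips.

44.2 kips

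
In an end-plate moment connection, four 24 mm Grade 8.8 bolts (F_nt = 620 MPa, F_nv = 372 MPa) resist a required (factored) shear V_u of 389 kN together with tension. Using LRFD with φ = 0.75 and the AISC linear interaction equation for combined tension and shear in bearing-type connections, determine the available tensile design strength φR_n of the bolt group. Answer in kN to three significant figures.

446 kN

A_b = π·24²/4 = 452.4 mm²; f_rv = 389 × 1000 / (4 × 452.4) = 215 MPa.
F'_nt = 1.3 F_nt − (F_nt / φF_nv) f_rv = 1.3·620 − (620/(0.75·372))·215 = 328.3 MPa, capped at F_nt → F'_nt = 328.3 MPa.
R_n = F'_nt · A_b · n = 328.3 × 452.4 × 4 / 1000 = 594.1 kN.
Design strength φR_n = 0.75 × 594.1 = 446 kN.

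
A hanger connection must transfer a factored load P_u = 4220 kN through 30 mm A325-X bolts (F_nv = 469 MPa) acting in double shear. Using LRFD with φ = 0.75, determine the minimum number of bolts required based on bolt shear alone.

A_b = π·30²/4 = 706.9 mm².
Per-bolt design strength φR_n = 0.75 × 469 × 706.9 × 2 / 1000 = 497.3 kN.
n ≥ 4220 / 497.3 = 8.486 → use 9 bolts.

9 bolts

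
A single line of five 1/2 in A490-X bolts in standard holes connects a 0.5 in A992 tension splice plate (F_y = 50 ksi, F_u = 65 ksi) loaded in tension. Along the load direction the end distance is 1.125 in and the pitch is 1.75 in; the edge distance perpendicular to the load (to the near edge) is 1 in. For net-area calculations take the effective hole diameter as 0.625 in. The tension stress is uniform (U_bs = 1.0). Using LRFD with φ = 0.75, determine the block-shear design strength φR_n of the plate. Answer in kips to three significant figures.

Shear plane L_v = 1.125 + 4·1.75 = 8.125 in; A_gv = 8.125 × 0.5 = 4.062 in².
A_nv = (8.125 − 4.5·0.625) × 0.5 = 2.656 in².
A_nt = (1 − 0.5·0.625) × 0.5 = 0.3438 in².
0.6 F_u A_nv = 103.6 kips; 0.6 F_y A_gv = 121.9 kips → shear rupture governs the shear term.
R_n = 103.6 + 1.0 × 65 × 0.3438 = 125.9 kips.
Design strength φR_n = 0.75 × 125.9 = 94.5 kips.

94.5 kips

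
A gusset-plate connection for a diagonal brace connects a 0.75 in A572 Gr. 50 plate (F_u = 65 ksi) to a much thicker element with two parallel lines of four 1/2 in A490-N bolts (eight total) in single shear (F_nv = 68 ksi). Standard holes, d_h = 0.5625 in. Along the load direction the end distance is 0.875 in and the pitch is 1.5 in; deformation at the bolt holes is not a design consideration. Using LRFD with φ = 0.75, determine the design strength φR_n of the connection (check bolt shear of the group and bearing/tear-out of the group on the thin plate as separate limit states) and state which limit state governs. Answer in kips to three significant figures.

Bolt shear: A_b = π·0.5²/4 = 0.1963 in²; R_n = 68 × 0.1963 × 8 × 1 = 106.8 kips → 0.75 × 106.8 = 80.1 kips.
Bearing (1.5 l_c t F_u ≤ 3.0 d t F_u): upper limit = 3.0·0.5·0.75·65 = 73.12 kips.
  Edge l_c = 0.875 − 0.5625/2 = 0.5938 → r_n = 43.42 kips; interior l_c = 1.5 − 0.5625 = 0.9375 → r_n = 68.55 kips.
  R_n,bearing = 2·43.42 + 6·68.55 = 498.2 kips → 0.75 × 498.2 = 374 kips.
Bolt shear governs: 80.1 kips.

80.1 kips (bolt shear governs)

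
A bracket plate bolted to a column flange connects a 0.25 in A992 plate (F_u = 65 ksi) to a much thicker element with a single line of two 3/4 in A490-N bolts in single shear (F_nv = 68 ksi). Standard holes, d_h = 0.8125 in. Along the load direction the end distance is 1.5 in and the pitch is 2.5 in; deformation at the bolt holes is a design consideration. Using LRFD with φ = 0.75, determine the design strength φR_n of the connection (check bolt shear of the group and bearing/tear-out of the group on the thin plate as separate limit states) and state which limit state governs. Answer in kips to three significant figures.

37.9 kips (bearing governs)

Bolt shear: A_b = π·0.75²/4 = 0.4418 in²; R_n = 68 × 0.4418 × 2 × 1 = 60.08 kips → 0.75 × 60.08 = 45.1 kips.
Bearing (1.2 l_c t F_u ≤ 2.4 d t F_u): upper limit = 2.4·0.75·0.25·65 = 29.25 kips.
  Edge l_c = 1.5 − 0.8125/2 = 1.094 → r_n = 21.33 kips; interior l_c = 2.5 − 0.8125 = 1.688 → r_n = 29.25 kips.
  R_n,bearing = 1·21.33 + 1·29.25 = 50.58 kips → 0.75 × 50.58 = 37.9 kips.
Bearing governs: 37.9 kips.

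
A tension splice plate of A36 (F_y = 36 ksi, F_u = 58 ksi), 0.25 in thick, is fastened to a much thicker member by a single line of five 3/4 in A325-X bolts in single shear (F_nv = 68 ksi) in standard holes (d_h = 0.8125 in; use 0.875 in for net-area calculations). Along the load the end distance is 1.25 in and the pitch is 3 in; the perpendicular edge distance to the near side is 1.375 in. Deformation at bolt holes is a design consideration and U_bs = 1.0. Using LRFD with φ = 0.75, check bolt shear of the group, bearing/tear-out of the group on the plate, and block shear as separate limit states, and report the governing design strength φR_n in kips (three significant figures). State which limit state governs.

63.9 kips (block shear governs)

Bolt shear: A_b = π·0.75²/4 = 0.4418 in²; R_n = 68 × 0.4418 × 5 × 1 = 150.2 kips → 0.75 × 150.2 = 113 kips.
Bearing: edge l_c = 0.8438, r_n = 14.68 kips; interior l_c = 2.188, r_n = 26.1 kips; R_n = 14.68 + 4·26.1 = 119.1 kips → 89.3 kips.
Block shear: A_gv = 3.312, A_nv = 2.328, A_nt = 0.2344 in²; R_n = min(0.6F_uA_nv, 0.6F_yA_gv) + U_bs·F_u·A_nt = 85.14 kips → 63.9 kips.
Block shear governs: 63.9 kips.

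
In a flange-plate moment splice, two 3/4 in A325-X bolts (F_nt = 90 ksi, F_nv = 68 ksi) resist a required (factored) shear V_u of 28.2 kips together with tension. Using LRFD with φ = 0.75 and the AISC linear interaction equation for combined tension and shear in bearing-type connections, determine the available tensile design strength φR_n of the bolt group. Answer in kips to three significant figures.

40.2 kips

A_b = π·0.75²/4 = 0.4418 in²; f_rv = 28.2 / (2 × 0.4418) = 31.92 ksi.
F'_nt = 1.3 F_nt − (F_nt / φF_nv) f_rv = 1.3·90 − (90/(0.75·68))·31.92 = 60.68 ksi, capped at F_nt → F'_nt = 60.68 ksi.
R_n = F'_nt · A_b · n = 60.68 × 0.4418 × 2 = 53.61 kips.
Design strength φR_n = 0.75 × 53.61 = 40.2 kips.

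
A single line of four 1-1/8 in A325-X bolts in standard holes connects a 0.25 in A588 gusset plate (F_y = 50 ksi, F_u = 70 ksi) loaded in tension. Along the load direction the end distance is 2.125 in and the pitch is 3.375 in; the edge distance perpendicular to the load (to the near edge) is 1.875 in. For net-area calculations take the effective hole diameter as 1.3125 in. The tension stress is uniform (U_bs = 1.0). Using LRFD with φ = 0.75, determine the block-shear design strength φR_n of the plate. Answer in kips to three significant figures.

76.3 kips

Shear plane L_v = 2.125 + 3·3.375 = 12.25 in; A_gv = 12.25 × 0.25 = 3.062 in².
A_nv = (12.25 − 3.5·1.3125) × 0.25 = 1.914 in².
A_nt = (1.875 − 0.5·1.3125) × 0.25 = 0.3047 in².
0.6 F_u A_nv = 80.39 kips; 0.6 F_y A_gv = 91.88 kips → shear rupture governs the shear term.
R_n = 80.39 + 1.0 × 70 × 0.3047 = 101.7 kips.
Design strength φR_n = 0.75 × 101.7 = 76.3 kips.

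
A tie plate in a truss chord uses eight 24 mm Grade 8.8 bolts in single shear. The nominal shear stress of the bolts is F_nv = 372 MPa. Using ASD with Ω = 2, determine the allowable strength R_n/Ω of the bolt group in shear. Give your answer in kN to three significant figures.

673 kN

A_b = π × 24² / 4 = 452.4 mm².
R_n = F_nv · A_b · n · n_s = 372 × 452.4 × 8 × 1 / 1000 = 1346 kN.
Allowable strength R_n/Ω = 1346 / 2 = 673 kN.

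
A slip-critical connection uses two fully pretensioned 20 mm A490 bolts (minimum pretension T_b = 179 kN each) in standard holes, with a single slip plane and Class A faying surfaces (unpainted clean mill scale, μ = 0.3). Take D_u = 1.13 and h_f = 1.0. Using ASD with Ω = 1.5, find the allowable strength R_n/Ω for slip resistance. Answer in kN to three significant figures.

80.9 kN

R_n = μ · D_u · h_f · T_b · n_s · n_b = 0.3 × 1.13 × 1.0 × 179 × 1 × 2 = 121.4 kN.
Allowable strength R_n/Ω = 121.4 / 1.5 = 80.9 kN.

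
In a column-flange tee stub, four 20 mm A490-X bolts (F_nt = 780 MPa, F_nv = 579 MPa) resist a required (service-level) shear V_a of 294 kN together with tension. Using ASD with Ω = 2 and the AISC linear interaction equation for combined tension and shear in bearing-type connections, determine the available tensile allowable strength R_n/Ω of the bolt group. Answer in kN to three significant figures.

241 kN

A_b = π·20²/4 = 314.2 mm²; f_rv = 294 × 1000 / (4 × 314.2) = 234 MPa.
F'_nt = 1.3 F_nt − (Ω F_nt / F_nv) f_rv = 1.3·780 − (2·780/579)·234 = 383.6 MPa, capped at F_nt → F'_nt = 383.6 MPa.
R_n = F'_nt · A_b · n = 383.6 × 314.2 × 4 / 1000 = 482.1 kN.
Allowable strength R_n/Ω = 482.1 / 2 = 241 kN.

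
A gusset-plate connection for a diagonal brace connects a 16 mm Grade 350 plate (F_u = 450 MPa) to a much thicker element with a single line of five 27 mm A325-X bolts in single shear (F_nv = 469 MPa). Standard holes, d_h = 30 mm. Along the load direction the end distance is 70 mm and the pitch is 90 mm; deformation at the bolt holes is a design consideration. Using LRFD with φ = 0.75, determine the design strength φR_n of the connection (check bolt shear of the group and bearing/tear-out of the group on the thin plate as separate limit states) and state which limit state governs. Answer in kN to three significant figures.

Bolt shear: A_b = π·27²/4 = 572.6 mm²; R_n = 469 × 572.6 × 5 × 1 / 1000 = 1343 kN → 0.75 × 1343 = 1010 kN.
Bearing (1.2 l_c t F_u ≤ 2.4 d t F_u): upper limit = 2.4·27·16·450 / 1000 = 466.6 kN.
  Edge l_c = 70 − 30/2 = 55 → r_n = 466.6 kN; interior l_c = 90 − 30 = 60 → r_n = 466.6 kN.
  R_n,bearing = 1·466.6 + 4·466.6 = 2333 kN → 0.75 × 2333 = 1750 kN.
Bolt shear governs: 1010 kN.

1010 kN (bolt shear governs)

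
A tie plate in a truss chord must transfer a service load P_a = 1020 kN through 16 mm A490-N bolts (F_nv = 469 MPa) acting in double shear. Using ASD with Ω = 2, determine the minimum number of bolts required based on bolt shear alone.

A_b = π·16²/4 = 201.1 mm².
Per-bolt allowable strength R_n/Ω = 469 × 201.1 × 2 / 1000 / 2 = 94.3 kN.
n ≥ 1020 / 94.3 = 10.82 → use 11 bolts.

11 bolts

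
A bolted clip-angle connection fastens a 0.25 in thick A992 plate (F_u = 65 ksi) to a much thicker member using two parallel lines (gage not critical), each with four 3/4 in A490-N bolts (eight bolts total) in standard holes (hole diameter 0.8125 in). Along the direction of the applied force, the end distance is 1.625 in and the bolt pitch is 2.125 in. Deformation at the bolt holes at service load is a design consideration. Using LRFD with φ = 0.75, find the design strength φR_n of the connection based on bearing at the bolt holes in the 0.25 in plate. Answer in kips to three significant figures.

151 kips

Per bolt r_n = 1.2 l_c t F_u ≤ 2.4 d t F_u; upper limit = 2.4 × 0.75 × 0.25 × 65 = 29.25 kips.
Edge bolt: l_c = 1.625 − 0.8125/2 = 1.219 in → 1.2 × 1.219 × 0.25 × 65 = 23.77 → r_n = 23.77 kips.
Interior bolts: l_c = 2.125 − 0.8125 = 1.312 in → 1.2 × 1.312 × 0.25 × 65 = 25.59 → r_n = 25.59 kips.
R_n = 2 × 23.77 + 6 × 25.59 = 201.1 kips.
Design strength φR_n = 0.75 × 201.1 = 151 kips.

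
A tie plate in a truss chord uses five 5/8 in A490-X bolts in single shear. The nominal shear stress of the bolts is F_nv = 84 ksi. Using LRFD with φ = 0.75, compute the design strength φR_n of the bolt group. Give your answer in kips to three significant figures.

96.6 kips

A_b = π × 0.625² / 4 = 0.3068 in².
R_n = F_nv · A_b · n · n_s = 84 × 0.3068 × 5 × 1 = 128.9 kips.
Design strength φR_n = 0.75 × 128.9 = 96.6 kips.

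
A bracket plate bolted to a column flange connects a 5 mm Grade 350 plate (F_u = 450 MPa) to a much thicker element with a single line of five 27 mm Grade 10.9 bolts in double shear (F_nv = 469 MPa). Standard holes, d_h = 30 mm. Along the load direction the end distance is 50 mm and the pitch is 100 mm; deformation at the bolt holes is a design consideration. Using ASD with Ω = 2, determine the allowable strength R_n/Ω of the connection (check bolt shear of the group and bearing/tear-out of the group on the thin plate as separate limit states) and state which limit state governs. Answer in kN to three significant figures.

Bolt shear: A_b = π·27²/4 = 572.6 mm²; R_n = 469 × 572.6 × 5 × 2 / 1000 = 2685 kN → 2685 / 2 = 1340 kN.
Bearing (1.2 l_c t F_u ≤ 2.4 d t F_u): upper limit = 2.4·27·5·450 / 1000 = 145.8 kN.
  Edge l_c = 50 − 30/2 = 35 → r_n = 94.5 kN; interior l_c = 100 − 30 = 70 → r_n = 145.8 kN.
  R_n,bearing = 1·94.5 + 4·145.8 = 677.7 kN → 677.7 / 2 = 339 kN.
Bearing governs: 339 kN.

339 kN (bearing governs)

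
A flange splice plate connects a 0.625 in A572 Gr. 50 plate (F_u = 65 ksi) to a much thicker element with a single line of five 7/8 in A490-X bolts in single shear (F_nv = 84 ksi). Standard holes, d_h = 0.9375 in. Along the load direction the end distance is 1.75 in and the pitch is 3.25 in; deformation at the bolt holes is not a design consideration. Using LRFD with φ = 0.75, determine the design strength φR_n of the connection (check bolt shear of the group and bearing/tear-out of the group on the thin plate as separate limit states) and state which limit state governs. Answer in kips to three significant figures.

189 kips (bolt shear governs)

Bolt shear: A_b = π·0.875²/4 = 0.6013 in²; R_n = 84 × 0.6013 × 5 × 1 = 252.6 kips → 0.75 × 252.6 = 189 kips.
Bearing (1.5 l_c t F_u ≤ 3.0 d t F_u): upper limit = 3.0·0.875·0.625·65 = 106.6 kips.
  Edge l_c = 1.75 − 0.9375/2 = 1.281 → r_n = 78.08 kips; interior l_c = 3.25 − 0.9375 = 2.312 → r_n = 106.6 kips.
  R_n,bearing = 1·78.08 + 4·106.6 = 504.6 kips → 0.75 × 504.6 = 378 kips.
Bolt shear governs: 189 kips.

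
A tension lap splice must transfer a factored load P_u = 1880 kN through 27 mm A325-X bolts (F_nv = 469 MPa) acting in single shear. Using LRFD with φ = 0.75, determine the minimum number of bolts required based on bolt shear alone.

10 bolts

A_b = π·27²/4 = 572.6 mm².
Per-bolt design strength φR_n = 0.75 × 469 × 572.6 × 1 / 1000 = 201.4 kN.
n ≥ 1880 / 201.4 = 9.335 → use 10 bolts.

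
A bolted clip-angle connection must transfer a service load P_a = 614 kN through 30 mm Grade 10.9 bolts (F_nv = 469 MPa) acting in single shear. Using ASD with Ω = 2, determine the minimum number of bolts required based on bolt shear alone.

4 bolts

A_b = π·30²/4 = 706.9 mm².
Per-bolt allowable strength R_n/Ω = 469 × 706.9 × 1 / 1000 / 2 = 165.8 kN.
n ≥ 614 / 165.8 = 3.704 → use 4 bolts.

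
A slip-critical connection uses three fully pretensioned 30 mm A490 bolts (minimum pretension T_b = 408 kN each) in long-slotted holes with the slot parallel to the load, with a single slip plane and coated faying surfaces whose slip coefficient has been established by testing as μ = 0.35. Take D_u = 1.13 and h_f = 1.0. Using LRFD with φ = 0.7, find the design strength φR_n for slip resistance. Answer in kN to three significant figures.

R_n = μ · D_u · h_f · T_b · n_s · n_b = 0.35 × 1.13 × 1.0 × 408 × 1 × 3 = 484.1 kN.
Design strength φR_n = 0.7 × 484.1 = 339 kN.

339 kN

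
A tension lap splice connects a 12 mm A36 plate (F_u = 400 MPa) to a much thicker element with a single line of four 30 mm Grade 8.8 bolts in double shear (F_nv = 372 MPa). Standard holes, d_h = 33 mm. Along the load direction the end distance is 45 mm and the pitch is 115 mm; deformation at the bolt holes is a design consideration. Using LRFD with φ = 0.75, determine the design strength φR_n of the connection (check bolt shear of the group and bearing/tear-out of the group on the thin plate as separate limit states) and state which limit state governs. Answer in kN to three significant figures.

901 kN (bearing governs)

Bolt shear: A_b = π·30²/4 = 706.9 mm²; R_n = 372 × 706.9 × 4 × 2 / 1000 = 2104 kN → 0.75 × 2104 = 1580 kN.
Bearing (1.2 l_c t F_u ≤ 2.4 d t F_u): upper limit = 2.4·30·12·400 / 1000 = 345.6 kN.
  Edge l_c = 45 − 33/2 = 28.5 → r_n = 164.2 kN; interior l_c = 115 − 33 = 82 → r_n = 345.6 kN.
  R_n,bearing = 1·164.2 + 3·345.6 = 1201 kN → 0.75 × 1201 = 901 kN.
Bearing governs: 901 kN.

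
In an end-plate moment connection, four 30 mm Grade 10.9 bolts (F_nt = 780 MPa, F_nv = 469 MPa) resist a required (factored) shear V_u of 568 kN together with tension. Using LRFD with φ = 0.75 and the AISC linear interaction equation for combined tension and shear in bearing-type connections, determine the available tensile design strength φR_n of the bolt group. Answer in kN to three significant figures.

1210 kN

A_b = π·30²/4 = 706.9 mm²; f_rv = 568 × 1000 / (4 × 706.9) = 200.9 MPa.
F'_nt = 1.3 F_nt − (F_nt / φF_nv) f_rv = 1.3·780 − (780/(0.75·469))·200.9 = 568.5 MPa, capped at F_nt → F'_nt = 568.5 MPa.
R_n = F'_nt · A_b · n = 568.5 × 706.9 × 4 / 1000 = 1607 kN.
Design strength φR_n = 0.75 × 1607 = 1210 kN.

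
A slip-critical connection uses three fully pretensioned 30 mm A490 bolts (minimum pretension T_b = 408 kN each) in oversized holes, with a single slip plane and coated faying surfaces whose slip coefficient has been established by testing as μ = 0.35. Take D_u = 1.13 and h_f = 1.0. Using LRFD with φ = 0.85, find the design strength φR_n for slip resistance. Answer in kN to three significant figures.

411 kN

R_n = μ · D_u · h_f · T_b · n_s · n_b = 0.35 × 1.13 × 1.0 × 408 × 1 × 3 = 484.1 kN.
Design strength φR_n = 0.85 × 484.1 = 411 kN.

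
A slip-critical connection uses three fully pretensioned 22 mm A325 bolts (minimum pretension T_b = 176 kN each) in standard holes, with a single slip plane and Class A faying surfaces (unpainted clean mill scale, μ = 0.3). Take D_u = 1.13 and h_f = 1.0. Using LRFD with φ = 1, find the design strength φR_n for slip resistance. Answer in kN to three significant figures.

179 kN

R_n = μ · D_u · h_f · T_b · n_s · n_b = 0.3 × 1.13 × 1.0 × 176 × 1 × 3 = 179 kN.
Design strength φR_n = 1 × 179 = 179 kN.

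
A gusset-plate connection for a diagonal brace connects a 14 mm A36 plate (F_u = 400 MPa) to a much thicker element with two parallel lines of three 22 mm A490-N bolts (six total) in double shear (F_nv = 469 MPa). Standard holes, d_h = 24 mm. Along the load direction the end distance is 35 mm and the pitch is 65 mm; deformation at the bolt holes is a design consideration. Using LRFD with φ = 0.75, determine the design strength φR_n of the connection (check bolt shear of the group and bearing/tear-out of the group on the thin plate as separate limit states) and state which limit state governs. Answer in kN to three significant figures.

1060 kN (bearing governs)

Bolt shear: A_b = π·22²/4 = 380.1 mm²; R_n = 469 × 380.1 × 6 × 2 / 1000 = 2139 kN → 0.75 × 2139 = 1600 kN.
Bearing (1.2 l_c t F_u ≤ 2.4 d t F_u): upper limit = 2.4·22·14·400 / 1000 = 295.7 kN.
  Edge l_c = 35 − 24/2 = 23 → r_n = 154.6 kN; interior l_c = 65 − 24 = 41 → r_n = 275.5 kN.
  R_n,bearing = 2·154.6 + 4·275.5 = 1411 kN → 0.75 × 1411 = 1060 kN.
Bearing governs: 1060 kN.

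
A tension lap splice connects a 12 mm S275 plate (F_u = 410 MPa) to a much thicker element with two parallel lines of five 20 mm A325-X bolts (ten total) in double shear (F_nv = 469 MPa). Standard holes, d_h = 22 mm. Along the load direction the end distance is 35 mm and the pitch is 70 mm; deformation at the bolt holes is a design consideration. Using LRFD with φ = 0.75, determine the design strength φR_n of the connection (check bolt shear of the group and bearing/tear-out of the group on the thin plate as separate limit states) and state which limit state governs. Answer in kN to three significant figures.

Bolt shear: A_b = π·20²/4 = 314.2 mm²; R_n = 469 × 314.2 × 10 × 2 / 1000 = 2947 kN → 0.75 × 2947 = 2210 kN.
Bearing (1.2 l_c t F_u ≤ 2.4 d t F_u): upper limit = 2.4·20·12·410 / 1000 = 236.2 kN.
  Edge l_c = 35 − 22/2 = 24 → r_n = 141.7 kN; interior l_c = 70 − 22 = 48 → r_n = 236.2 kN.
  R_n,bearing = 2·141.7 + 8·236.2 = 2173 kN → 0.75 × 2173 = 1630 kN.
Bearing governs: 1630 kN.

1630 kN (bearing governs)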